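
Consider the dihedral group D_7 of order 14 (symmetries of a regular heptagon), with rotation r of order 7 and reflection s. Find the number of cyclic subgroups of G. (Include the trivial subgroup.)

9

A cyclic subgroup of order d is generated by each of its φ(d) elements of order d, so the cyclic subgroups of order d number (#elements of order d)/φ(d).
Cyclic subgroups by order — order 1: 1; order 2: 7; order 7: 1.
Total: 9.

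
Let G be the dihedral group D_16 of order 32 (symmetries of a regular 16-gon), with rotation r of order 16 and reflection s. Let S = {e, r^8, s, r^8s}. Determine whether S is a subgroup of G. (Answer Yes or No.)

|S| = 4 divides |G| = 32, consistent with Lagrange.
S contains the identity, every element's inverse is in S, and S is closed under ·: it is a subgroup.

Yes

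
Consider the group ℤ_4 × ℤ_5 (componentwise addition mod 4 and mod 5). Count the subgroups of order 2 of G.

1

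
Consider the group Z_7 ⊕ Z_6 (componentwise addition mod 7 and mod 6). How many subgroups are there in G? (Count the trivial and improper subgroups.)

8

|G| = 42, so by Lagrange every subgroup order divides 42. Divisors: 1, 2, 3, 6, 7, 14, 21, 42.
Subgroups by order — order 1: 1; order 2: 1; order 3: 1; order 6: 1; order 7: 1; order 14: 1; order 21: 1; order 42: 1.
Total: 1 + 1 + 1 + 1 + 1 + 1 + 1 + 1 = 8.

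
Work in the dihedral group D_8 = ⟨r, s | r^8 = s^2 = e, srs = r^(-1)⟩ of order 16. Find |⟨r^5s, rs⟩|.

4

|⟨r^5s⟩| = 2 and |⟨rs⟩| = 2, so |H| is a multiple of lcm(2, 2) = 2 and divides |G| = 16.
Closing under the operation: H = {e, r^4, rs, r^5s}, so |H| = 4.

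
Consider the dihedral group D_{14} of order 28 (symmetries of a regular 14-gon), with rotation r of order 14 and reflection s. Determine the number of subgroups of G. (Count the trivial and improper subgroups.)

|G| = 28, so by Lagrange every subgroup order divides 28. Divisors: 1, 2, 4, 7, 14, 28.
Subgroups by order — order 1: 1; order 2: 15; order 4: 7; order 7: 1; order 14: 3; order 28: 1.
Total: 1 + 15 + 7 + 1 + 3 + 1 = 28.

28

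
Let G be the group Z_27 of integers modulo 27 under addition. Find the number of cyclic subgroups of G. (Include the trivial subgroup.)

4

Each element a generates a cyclic subgroup ⟨a⟩; distinct elements may generate the same one (a cyclic group of order d has φ(d) generators).
Cyclic subgroups by order — order 1: 1; order 3: 1; order 9: 1; order 27: 1.
Total: 4.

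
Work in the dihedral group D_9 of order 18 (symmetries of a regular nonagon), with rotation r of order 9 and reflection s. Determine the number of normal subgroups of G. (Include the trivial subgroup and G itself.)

G has 16 subgroups. Checking conjugation-invariance by order — order 1: 1/1 normal; order 2: 0/9 normal; order 3: 1/1 normal; order 6: 0/3 normal; order 9: 1/1 normal; order 18: 1/1 normal.
Total normal subgroups: 4.

4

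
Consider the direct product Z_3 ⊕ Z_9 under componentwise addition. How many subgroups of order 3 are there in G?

|G| = 27 and 3 | 27, so subgroups of order 3 are possible by Lagrange.
The subgroups of order 3 are: {(0,0), (0,3), (0,6)}; {(0,0), (1,0), (2,0)}; {(0,0), (1,3), (2,6)}; {(0,0), (1,6), (2,3)}.
So G has 4 subgroups of order 3.

4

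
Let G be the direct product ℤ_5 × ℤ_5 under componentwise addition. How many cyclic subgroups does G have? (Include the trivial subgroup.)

7

Each element a generates a cyclic subgroup ⟨a⟩; distinct elements may generate the same one (a cyclic group of order d has φ(d) generators).
Cyclic subgroups by order — order 1: 1; order 5: 6.
Total: 7.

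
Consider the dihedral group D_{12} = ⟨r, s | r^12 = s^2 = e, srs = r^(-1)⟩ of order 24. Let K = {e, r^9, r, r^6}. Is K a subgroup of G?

r^9 ∈ K but its inverse r^3 ∉ K, so K is not a subgroup.

No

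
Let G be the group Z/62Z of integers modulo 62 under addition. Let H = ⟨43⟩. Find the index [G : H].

|⟨43⟩| = 62 and |G| = 62.
By Lagrange, [G : H] = |G|/|H| = 62/62 = 1.

1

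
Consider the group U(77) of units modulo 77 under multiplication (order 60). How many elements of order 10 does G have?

Enumerating element orders in G gives 12 elements of order 10.

12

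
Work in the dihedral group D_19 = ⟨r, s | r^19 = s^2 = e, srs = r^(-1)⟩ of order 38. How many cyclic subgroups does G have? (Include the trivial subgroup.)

21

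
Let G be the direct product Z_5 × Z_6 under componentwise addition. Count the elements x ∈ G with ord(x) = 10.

4

An element (a,b) has order lcm(ord(a), ord(b)); count pairs with lcm equal to 10.
Enumerating gives 4 such elements.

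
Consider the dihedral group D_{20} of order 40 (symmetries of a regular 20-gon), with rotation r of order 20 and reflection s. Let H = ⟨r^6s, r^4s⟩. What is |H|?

20

|⟨r^6s⟩| = 2 and |⟨r^4s⟩| = 2, so |H| is a multiple of lcm(2, 2) = 2 and divides |G| = 40.
Closing under the operation: H = {e, r^2, r^4, r^6, r^8, r^10, r^12, r^14, r^16, r^18, s, r^2s, r^4s, r^6s, r^8s, r^10s, r^12s, r^14s, r^16s, r^18s}, so |H| = 20.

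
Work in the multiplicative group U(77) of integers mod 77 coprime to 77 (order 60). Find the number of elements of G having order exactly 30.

Enumerating element orders in G gives 24 elements of order 30.

24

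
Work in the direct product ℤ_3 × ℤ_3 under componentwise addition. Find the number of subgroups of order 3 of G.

|G| = 9 and 3 | 9, so subgroups of order 3 are possible by Lagrange.
The subgroups of order 3 are: {(0,0), (0,1), (0,2)}; {(0,0), (1,0), (2,0)}; {(0,0), (1,1), (2,2)}; {(0,0), (1,2), (2,1)}.
So G has 4 subgroups of order 3.

4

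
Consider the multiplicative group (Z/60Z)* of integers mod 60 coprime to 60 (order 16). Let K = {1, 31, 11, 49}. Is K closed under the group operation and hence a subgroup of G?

Closure fails: 11 · 49 = 59 ∉ K. So K is not a subgroup.

No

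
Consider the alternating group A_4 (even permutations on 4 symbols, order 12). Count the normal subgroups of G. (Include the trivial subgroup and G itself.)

3

G has 10 subgroups. Checking conjugation-invariance by order — order 1: 1/1 normal; order 2: 0/3 normal; order 3: 0/4 normal; order 4: 1/1 normal; order 12: 1/1 normal.
Total normal subgroups: 3.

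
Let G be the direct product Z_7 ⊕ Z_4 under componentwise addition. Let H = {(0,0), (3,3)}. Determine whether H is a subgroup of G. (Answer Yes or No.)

(3,3) ∈ H but its inverse (4,1) ∉ H, so H is not a subgroup.

No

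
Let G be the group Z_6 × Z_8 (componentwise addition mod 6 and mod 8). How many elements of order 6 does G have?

6

An element (a,b) has order lcm(ord(a), ord(b)); count pairs with lcm equal to 6.
Enumerating gives 6 such elements.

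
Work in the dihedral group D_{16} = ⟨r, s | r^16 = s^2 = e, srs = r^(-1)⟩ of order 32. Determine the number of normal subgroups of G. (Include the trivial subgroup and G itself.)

G has 36 subgroups. Checking conjugation-invariance by order — order 1: 1/1 normal; order 2: 1/17 normal; order 4: 1/9 normal; order 8: 1/5 normal; order 16: 3/3 normal; order 32: 1/1 normal.
Total normal subgroups: 8.

8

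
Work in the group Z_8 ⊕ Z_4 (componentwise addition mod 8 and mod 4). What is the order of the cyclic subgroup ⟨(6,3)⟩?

4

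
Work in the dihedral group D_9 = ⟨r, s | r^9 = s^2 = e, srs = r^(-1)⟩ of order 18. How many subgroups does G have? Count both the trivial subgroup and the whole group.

|G| = 18, so by Lagrange every subgroup order divides 18. Divisors: 1, 2, 3, 6, 9, 18.
Subgroups by order — order 1: 1; order 2: 9; order 3: 1; order 6: 3; order 9: 1; order 18: 1.
Total: 1 + 9 + 1 + 3 + 1 + 1 = 16.

16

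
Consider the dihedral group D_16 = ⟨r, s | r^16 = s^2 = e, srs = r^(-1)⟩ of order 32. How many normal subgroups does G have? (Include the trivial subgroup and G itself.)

G has 36 subgroups. Checking conjugation-invariance by order — order 1: 1/1 normal; order 2: 1/17 normal; order 4: 1/9 normal; order 8: 1/5 normal; order 16: 3/3 normal; order 32: 1/1 normal.
Total normal subgroups: 8.

8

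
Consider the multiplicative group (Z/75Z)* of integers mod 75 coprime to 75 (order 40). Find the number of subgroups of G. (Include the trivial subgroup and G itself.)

16

|G| = 40, so by Lagrange every subgroup order divides 40. Divisors: 1, 2, 4, 5, 8, 10, 20, 40.
Subgroups by order — order 1: 1; order 2: 3; order 4: 3; order 5: 1; order 8: 1; order 10: 3; order 20: 3; order 40: 1.
Total: 1 + 3 + 3 + 1 + 1 + 3 + 3 + 1 = 16.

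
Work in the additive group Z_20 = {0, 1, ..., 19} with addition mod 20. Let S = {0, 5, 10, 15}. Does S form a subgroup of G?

Yes

|S| = 4 divides |G| = 20, consistent with Lagrange.
S contains the identity, every element's inverse is in S, and S is closed under +: it is a subgroup.
In fact S = ⟨5⟩.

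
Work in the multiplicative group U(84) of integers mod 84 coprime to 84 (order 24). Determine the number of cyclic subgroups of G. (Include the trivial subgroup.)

Each element a generates a cyclic subgroup ⟨a⟩; distinct elements may generate the same one (a cyclic group of order d has φ(d) generators).
Cyclic subgroups by order — order 1: 1; order 2: 7; order 3: 1; order 6: 7.
Total: 16.

16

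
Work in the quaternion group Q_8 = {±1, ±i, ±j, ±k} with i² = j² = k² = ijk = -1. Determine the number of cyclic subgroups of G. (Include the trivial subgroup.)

5

Each element a generates a cyclic subgroup ⟨a⟩; distinct elements may generate the same one (a cyclic group of order d has φ(d) generators).
Cyclic subgroups by order — order 1: 1; order 2: 1; order 4: 3.
Total: 5.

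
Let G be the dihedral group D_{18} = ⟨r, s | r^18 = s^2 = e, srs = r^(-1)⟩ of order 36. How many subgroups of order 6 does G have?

7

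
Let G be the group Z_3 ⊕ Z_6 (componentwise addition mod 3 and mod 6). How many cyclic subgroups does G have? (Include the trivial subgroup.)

10

Group the elements of G by the cyclic subgroup they generate; each cyclic subgroup of order d accounts for φ(d) elements.
Cyclic subgroups by order — order 1: 1; order 2: 1; order 3: 4; order 6: 4.
Total: 10.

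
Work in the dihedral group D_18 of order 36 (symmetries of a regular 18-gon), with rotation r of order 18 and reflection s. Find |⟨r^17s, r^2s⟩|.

12

|⟨r^17s⟩| = 2 and |⟨r^2s⟩| = 2, so |H| is a multiple of lcm(2, 2) = 2 and divides |G| = 36.
Closing under the operation: H = {e, r^3, r^6, r^9, r^12, r^15, r^2s, r^5s, r^8s, r^11s, r^14s, r^17s}, so |H| = 12.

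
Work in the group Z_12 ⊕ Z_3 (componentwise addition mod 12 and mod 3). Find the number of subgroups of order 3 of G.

4

|G| = 36 and 3 | 36, so subgroups of order 3 are possible by Lagrange.
The subgroups of order 3 are: {(0,0), (0,1), (0,2)}; {(0,0), (4,0), (8,0)}; {(0,0), (4,1), (8,2)}; {(0,0), (4,2), (8,1)}.
So G has 4 subgroups of order 3.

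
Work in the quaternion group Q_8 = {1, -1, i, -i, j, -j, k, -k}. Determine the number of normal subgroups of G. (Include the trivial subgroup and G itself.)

6

G has 6 subgroups. Checking conjugation-invariance by order — order 1: 1/1 normal; order 2: 1/1 normal; order 4: 3/3 normal; order 8: 1/1 normal.
Total normal subgroups: 6.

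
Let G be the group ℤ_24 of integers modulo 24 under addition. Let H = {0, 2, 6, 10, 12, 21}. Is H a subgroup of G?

No

2 ∈ H but its inverse 22 ∉ H, so H is not a subgroup.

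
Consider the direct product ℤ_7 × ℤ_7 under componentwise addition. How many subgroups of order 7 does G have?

8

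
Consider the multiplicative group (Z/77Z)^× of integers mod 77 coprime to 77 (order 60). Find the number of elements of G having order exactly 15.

8

The elements of order 15 are: 4, 9, 16, 25, 37, 53, 58, 60.
That's 8.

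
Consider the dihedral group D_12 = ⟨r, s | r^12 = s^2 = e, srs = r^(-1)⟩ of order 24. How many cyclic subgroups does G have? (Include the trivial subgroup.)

18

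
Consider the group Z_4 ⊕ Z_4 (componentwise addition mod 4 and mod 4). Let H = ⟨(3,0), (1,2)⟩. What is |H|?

8

|⟨(3,0)⟩| = 4 and |⟨(1,2)⟩| = 4, so |H| is a multiple of lcm(4, 4) = 4 and divides |G| = 16.
Closing under the operation: H = {(0,0), (0,2), (1,0), (1,2), (2,0), (2,2), (3,0), (3,2)}, so |H| = 8.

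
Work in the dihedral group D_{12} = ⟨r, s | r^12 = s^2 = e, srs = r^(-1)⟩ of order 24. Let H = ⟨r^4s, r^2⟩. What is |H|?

|⟨r^4s⟩| = 2 and |⟨r^2⟩| = 6, so |H| is a multiple of lcm(2, 6) = 6 and divides |G| = 24.
Closing under the operation: H = {e, r^2, r^4, r^6, r^8, r^10, s, r^2s, r^4s, r^6s, r^8s, r^10s}, so |H| = 12.

12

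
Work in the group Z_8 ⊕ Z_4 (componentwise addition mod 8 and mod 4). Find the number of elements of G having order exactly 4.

An element (a,b) has order lcm(ord(a), ord(b)); count pairs with lcm equal to 4.
Enumerating gives 12 such elements.

12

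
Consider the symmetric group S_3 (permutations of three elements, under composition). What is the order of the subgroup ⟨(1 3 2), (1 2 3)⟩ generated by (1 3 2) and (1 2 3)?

|⟨(1 3 2)⟩| = 3 and |⟨(1 2 3)⟩| = 3, so |H| is a multiple of lcm(3, 3) = 3 and divides |G| = 6.
Closing under the operation: H = {e, (1 2 3), (1 3 2)}, so |H| = 3.

3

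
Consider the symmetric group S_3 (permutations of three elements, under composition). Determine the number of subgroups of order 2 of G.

3

|G| = 6 and 2 | 6, so subgroups of order 2 are possible by Lagrange.
The subgroups of order 2 are: {e, (1 2)}; {e, (1 3)}; {e, (2 3)}.
So G has 3 subgroups of order 2.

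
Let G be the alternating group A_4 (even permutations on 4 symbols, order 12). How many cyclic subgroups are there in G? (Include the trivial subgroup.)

8

A cyclic subgroup of order d is generated by each of its φ(d) elements of order d, so the cyclic subgroups of order d number (#elements of order d)/φ(d).
Cyclic subgroups by order — order 1: 1; order 2: 3; order 3: 4.
Total: 8.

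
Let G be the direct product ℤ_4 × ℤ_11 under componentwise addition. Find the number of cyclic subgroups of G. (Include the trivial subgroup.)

A cyclic subgroup of order d is generated by each of its φ(d) elements of order d, so the cyclic subgroups of order d number (#elements of order d)/φ(d).
Cyclic subgroups by order — order 1: 1; order 2: 1; order 4: 1; order 11: 1; order 22: 1; order 44: 1.
Total: 6.

6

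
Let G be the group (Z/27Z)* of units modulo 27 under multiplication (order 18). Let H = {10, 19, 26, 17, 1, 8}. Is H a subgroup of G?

|H| = 6 divides |G| = 18, consistent with Lagrange.
H contains the identity, every element's inverse is in H, and H is closed under ·: it is a subgroup.
In fact H = ⟨17⟩.

Yes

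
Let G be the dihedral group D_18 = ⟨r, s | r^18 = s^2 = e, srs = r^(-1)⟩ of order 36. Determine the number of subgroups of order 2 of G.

19

|G| = 36 and 2 | 36, so subgroups of order 2 are possible by Lagrange.
The subgroups of order 2 are: {e, r^10s}; {e, r^11s}; {e, r^12s}; {e, r^13s}; … (19 in all).
So G has 19 subgroups of order 2.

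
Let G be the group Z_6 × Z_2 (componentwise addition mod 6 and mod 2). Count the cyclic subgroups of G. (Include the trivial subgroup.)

Each element a generates a cyclic subgroup ⟨a⟩; distinct elements may generate the same one (a cyclic group of order d has φ(d) generators).
Cyclic subgroups by order — order 1: 1; order 2: 3; order 3: 1; order 6: 3.
Total: 8.

8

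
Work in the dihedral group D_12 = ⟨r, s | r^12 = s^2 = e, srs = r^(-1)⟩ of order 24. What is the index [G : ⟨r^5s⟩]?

12

|⟨r^5s⟩| = 2 and |G| = 24.
By Lagrange, [G : H] = |G|/|H| = 24/2 = 12.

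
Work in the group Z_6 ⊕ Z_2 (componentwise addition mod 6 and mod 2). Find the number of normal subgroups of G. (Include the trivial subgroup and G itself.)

10

G is abelian, so every subgroup is normal.
G has 10 subgroups in total, hence 10 normal subgroups.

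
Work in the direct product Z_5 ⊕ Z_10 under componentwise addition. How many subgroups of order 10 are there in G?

6

|G| = 50 and 10 | 50, so subgroups of order 10 are possible by Lagrange.
The subgroups of order 10 are: {(0,0), (0,1), (0,2), (0,3), (0,4), (0,5), (0,6), (0,7), (0,8), (0,9)}; {(0,0), (0,5), (1,0), (1,5), (2,0), (2,5), (3,0), (3,5), (4,0), (4,5)}; {(0,0), (0,5), (1,1), (1,6), (2,2), (2,7), (3,3), (3,8), (4,4), (4,9)}; {(0,0), (0,5), (1,2), (1,7), (2,4), (2,9), (3,1), (3,6), (4,3), (4,8)}; … (6 in all).
So G has 6 subgroups of order 10.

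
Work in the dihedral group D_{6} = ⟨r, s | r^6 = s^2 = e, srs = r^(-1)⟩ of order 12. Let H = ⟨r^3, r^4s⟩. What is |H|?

4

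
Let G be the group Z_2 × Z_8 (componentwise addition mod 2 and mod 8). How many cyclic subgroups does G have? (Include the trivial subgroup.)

8

Each element a generates a cyclic subgroup ⟨a⟩; distinct elements may generate the same one (a cyclic group of order d has φ(d) generators).
Cyclic subgroups by order — order 1: 1; order 2: 3; order 4: 2; order 8: 2.
Total: 8.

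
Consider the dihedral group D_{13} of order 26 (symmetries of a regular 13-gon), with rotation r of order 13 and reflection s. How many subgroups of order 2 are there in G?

13

|G| = 26 and 2 | 26, so subgroups of order 2 are possible by Lagrange.
The subgroups of order 2 are: {e, r^10s}; {e, r^11s}; {e, r^12s}; {e, r^2s}; … (13 in all).
So G has 13 subgroups of order 2.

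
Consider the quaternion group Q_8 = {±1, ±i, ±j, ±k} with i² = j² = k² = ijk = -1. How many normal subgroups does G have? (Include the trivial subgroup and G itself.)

6

G has 6 subgroups. Checking conjugation-invariance by order — order 1: 1/1 normal; order 2: 1/1 normal; order 4: 3/3 normal; order 8: 1/1 normal.
Total normal subgroups: 6.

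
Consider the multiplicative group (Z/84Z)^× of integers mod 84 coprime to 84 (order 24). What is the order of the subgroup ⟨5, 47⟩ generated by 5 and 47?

12

|⟨5⟩| = 6 and |⟨47⟩| = 6, so |H| is a multiple of lcm(6, 6) = 6 and divides |G| = 24.
Closing under the operation: H = {1, 5, 17, 25, 37, 41, 43, 47, 59, 67, 79, 83}, so |H| = 12.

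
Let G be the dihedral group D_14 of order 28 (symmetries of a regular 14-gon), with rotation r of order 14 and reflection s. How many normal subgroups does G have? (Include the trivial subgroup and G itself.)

7

G has 28 subgroups. Checking conjugation-invariance by order — order 1: 1/1 normal; order 2: 1/15 normal; order 4: 0/7 normal; order 7: 1/1 normal; order 14: 3/3 normal; order 28: 1/1 normal.
Total normal subgroups: 7.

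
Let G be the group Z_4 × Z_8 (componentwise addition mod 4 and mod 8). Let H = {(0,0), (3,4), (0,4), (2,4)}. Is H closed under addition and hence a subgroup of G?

No

(3,4) ∈ H but its inverse (1,4) ∉ H, so H is not a subgroup.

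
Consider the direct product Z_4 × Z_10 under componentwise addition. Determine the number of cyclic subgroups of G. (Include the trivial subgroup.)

A cyclic subgroup of order d is generated by each of its φ(d) elements of order d, so the cyclic subgroups of order d number (#elements of order d)/φ(d).
Cyclic subgroups by order — order 1: 1; order 2: 3; order 4: 2; order 5: 1; order 10: 3; order 20: 2.
Total: 12.

12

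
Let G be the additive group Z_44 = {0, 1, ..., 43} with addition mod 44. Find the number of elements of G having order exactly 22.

10

In a cyclic group of order 44, the number of elements of order d (for d | 44) is φ(d).
φ(22) = 10.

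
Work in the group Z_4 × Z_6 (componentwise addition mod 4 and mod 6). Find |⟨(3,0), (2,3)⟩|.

8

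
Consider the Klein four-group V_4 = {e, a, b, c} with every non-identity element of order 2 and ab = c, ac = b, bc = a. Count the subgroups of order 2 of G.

3

|G| = 4 and 2 | 4, so subgroups of order 2 are possible by Lagrange.
The subgroups of order 2 are: {e, a}; {e, b}; {e, c}.
So G has 3 subgroups of order 2.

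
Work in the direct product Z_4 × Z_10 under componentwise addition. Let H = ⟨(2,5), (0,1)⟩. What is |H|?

|⟨(2,5)⟩| = 2 and |⟨(0,1)⟩| = 10, so |H| is a multiple of lcm(2, 10) = 10 and divides |G| = 40.
Closing under the operation: H = {(0,0), (0,1), (0,2), (0,3), (0,4), (0,5), (0,6), (0,7), (0,8), (0,9), (2,0), (2,1), (2,2), (2,3), (2,4), (2,5), (2,6), (2,7), (2,8), (2,9)}, so |H| = 20.

20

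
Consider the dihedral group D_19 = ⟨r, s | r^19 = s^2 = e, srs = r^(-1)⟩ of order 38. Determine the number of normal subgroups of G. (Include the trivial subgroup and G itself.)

3

G has 22 subgroups. Checking conjugation-invariance by order — order 1: 1/1 normal; order 2: 0/19 normal; order 19: 1/1 normal; order 38: 1/1 normal.
Total normal subgroups: 3.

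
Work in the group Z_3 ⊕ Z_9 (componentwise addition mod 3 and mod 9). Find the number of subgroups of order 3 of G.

4

|G| = 27 and 3 | 27, so subgroups of order 3 are possible by Lagrange.
The subgroups of order 3 are: {(0,0), (0,3), (0,6)}; {(0,0), (1,0), (2,0)}; {(0,0), (1,3), (2,6)}; {(0,0), (1,6), (2,3)}.
So G has 4 subgroups of order 3.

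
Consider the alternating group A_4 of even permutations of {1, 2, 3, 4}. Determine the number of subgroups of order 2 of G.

3

|G| = 12 and 2 | 12, so subgroups of order 2 are possible by Lagrange.
The subgroups of order 2 are: {e, (1 2)(3 4)}; {e, (1 3)(2 4)}; {e, (1 4)(2 3)}.
So G has 3 subgroups of order 2.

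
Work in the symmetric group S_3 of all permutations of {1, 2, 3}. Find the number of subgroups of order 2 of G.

3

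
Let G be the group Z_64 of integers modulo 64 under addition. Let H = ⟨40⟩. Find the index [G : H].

|⟨40⟩| = 8 and |G| = 64.
By Lagrange, [G : H] = |G|/|H| = 64/8 = 8.

8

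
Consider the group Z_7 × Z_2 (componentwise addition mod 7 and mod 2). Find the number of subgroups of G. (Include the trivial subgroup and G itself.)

|G| = 14, so by Lagrange every subgroup order divides 14. Divisors: 1, 2, 7, 14.
Subgroups by order — order 1: 1; order 2: 1; order 7: 1; order 14: 1.
Total: 1 + 1 + 1 + 1 = 4.

4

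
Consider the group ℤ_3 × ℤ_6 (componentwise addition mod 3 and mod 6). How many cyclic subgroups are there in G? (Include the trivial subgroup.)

Each element a generates a cyclic subgroup ⟨a⟩; distinct elements may generate the same one (a cyclic group of order d has φ(d) generators).
Cyclic subgroups by order — order 1: 1; order 2: 1; order 3: 4; order 6: 4.
Total: 10.

10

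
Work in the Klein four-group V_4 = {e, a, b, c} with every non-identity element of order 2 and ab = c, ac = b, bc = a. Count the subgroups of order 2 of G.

|G| = 4 and 2 | 4, so subgroups of order 2 are possible by Lagrange.
The subgroups of order 2 are: {e, a}; {e, b}; {e, c}.
So G has 3 subgroups of order 2.

3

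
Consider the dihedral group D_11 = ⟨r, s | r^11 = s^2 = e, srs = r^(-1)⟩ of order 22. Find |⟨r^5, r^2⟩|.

11

|⟨r^5⟩| = 11 and |⟨r^2⟩| = 11, so |H| is a multiple of lcm(11, 11) = 11 and divides |G| = 22.
Closing under the operation: H = {e, r, r^2, r^3, r^4, r^5, r^6, r^7, r^8, r^9, r^10}, so |H| = 11.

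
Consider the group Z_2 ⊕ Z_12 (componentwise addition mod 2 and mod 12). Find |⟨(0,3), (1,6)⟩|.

8

|⟨(0,3)⟩| = 4 and |⟨(1,6)⟩| = 2, so |H| is a multiple of lcm(4, 2) = 4 and divides |G| = 24.
Closing under the operation: H = {(0,0), (0,3), (0,6), (0,9), (1,0), (1,3), (1,6), (1,9)}, so |H| = 8.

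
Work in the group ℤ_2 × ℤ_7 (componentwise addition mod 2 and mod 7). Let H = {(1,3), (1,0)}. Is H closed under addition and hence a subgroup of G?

No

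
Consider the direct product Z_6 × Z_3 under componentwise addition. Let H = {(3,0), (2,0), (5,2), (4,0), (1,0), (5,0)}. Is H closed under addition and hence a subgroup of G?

No

The identity (0,0) ∉ H, so H is not a subgroup.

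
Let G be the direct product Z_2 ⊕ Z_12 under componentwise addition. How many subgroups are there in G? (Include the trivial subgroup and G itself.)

16

|G| = 24, so by Lagrange every subgroup order divides 24. Divisors: 1, 2, 3, 4, 6, 8, 12, 24.
Subgroups by order — order 1: 1; order 2: 3; order 3: 1; order 4: 3; order 6: 3; order 8: 1; order 12: 3; order 24: 1.
Total: 1 + 3 + 1 + 3 + 3 + 1 + 3 + 1 = 16.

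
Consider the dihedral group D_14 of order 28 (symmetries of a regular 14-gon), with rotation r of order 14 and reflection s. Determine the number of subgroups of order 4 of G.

7

|G| = 28 and 4 | 28, so subgroups of order 4 are possible by Lagrange.
The subgroups of order 4 are: {e, r^7, r^3s, r^10s}; {e, r^7, r^4s, r^11s}; {e, r^7, r^5s, r^12s}; {e, r^7, r^6s, r^13s}; … (7 in all).
So G has 7 subgroups of order 4.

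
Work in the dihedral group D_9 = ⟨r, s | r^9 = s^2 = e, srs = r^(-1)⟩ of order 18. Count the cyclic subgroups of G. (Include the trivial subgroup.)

12

A cyclic subgroup of order d is generated by each of its φ(d) elements of order d, so the cyclic subgroups of order d number (#elements of order d)/φ(d).
Cyclic subgroups by order — order 1: 1; order 2: 9; order 3: 1; order 9: 1.
Total: 12.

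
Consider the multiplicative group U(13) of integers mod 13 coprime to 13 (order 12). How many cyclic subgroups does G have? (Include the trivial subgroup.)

A cyclic subgroup of order d is generated by each of its φ(d) elements of order d, so the cyclic subgroups of order d number (#elements of order d)/φ(d).
Cyclic subgroups by order — order 1: 1; order 2: 1; order 3: 1; order 4: 1; order 6: 1; order 12: 1.
Total: 6.

6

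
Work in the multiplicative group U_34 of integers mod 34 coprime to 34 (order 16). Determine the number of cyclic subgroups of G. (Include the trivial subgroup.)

Each element a generates a cyclic subgroup ⟨a⟩; distinct elements may generate the same one (a cyclic group of order d has φ(d) generators).
Cyclic subgroups by order — order 1: 1; order 2: 1; order 4: 1; order 8: 1; order 16: 1.
Total: 5.

5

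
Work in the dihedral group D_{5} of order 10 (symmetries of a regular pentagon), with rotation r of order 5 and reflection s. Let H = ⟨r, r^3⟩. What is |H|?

5

|⟨r⟩| = 5 and |⟨r^3⟩| = 5, so |H| is a multiple of lcm(5, 5) = 5 and divides |G| = 10.
Closing under the operation: H = {e, r, r^2, r^3, r^4}, so |H| = 5.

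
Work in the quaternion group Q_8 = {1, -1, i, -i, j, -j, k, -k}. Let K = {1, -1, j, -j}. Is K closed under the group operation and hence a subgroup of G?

|K| = 4 divides |G| = 8, consistent with Lagrange.
K contains the identity, every element's inverse is in K, and K is closed under ·: it is a subgroup.
In fact K = ⟨j⟩.

Yes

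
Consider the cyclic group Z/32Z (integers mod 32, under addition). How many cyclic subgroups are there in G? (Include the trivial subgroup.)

Group the elements of G by the cyclic subgroup they generate; each cyclic subgroup of order d accounts for φ(d) elements.
Cyclic subgroups by order — order 1: 1; order 2: 1; order 4: 1; order 8: 1; order 16: 1; order 32: 1.
Total: 6.

6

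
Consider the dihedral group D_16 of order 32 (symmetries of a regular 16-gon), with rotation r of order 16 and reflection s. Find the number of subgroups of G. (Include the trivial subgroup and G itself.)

|G| = 32, so by Lagrange every subgroup order divides 32. Divisors: 1, 2, 4, 8, 16, 32.
Subgroups by order — order 1: 1; order 2: 17; order 4: 9; order 8: 5; order 16: 3; order 32: 1.
Total: 1 + 17 + 9 + 5 + 3 + 1 = 36.

36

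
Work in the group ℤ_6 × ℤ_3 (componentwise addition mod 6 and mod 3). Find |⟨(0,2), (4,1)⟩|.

9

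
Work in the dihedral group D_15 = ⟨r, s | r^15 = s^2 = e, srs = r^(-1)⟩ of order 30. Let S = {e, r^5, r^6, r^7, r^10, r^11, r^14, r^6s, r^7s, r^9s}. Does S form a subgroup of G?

No

r^11 ∈ S but its inverse r^4 ∉ S, so S is not a subgroup.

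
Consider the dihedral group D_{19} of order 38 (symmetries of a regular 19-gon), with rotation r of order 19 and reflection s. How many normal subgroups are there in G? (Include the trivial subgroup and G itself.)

G has 22 subgroups. Checking conjugation-invariance by order — order 1: 1/1 normal; order 2: 0/19 normal; order 19: 1/1 normal; order 38: 1/1 normal.
Total normal subgroups: 3.

3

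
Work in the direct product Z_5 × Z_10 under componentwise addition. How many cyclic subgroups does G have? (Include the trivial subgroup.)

Each element a generates a cyclic subgroup ⟨a⟩; distinct elements may generate the same one (a cyclic group of order d has φ(d) generators).
Cyclic subgroups by order — order 1: 1; order 2: 1; order 5: 6; order 10: 6.
Total: 14.

14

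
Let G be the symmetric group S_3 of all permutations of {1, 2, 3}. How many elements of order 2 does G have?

3

The elements of order 2 are: (2 3), (1 2), (1 3).
That's 3.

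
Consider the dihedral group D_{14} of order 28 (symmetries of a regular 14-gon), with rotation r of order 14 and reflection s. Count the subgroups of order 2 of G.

15

|G| = 28 and 2 | 28, so subgroups of order 2 are possible by Lagrange.
The subgroups of order 2 are: {e, r^10s}; {e, r^11s}; {e, r^12s}; {e, r^13s}; … (15 in all).
So G has 15 subgroups of order 2.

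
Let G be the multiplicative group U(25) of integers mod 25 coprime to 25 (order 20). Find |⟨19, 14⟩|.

|⟨19⟩| = 10 and |⟨14⟩| = 10, so |H| is a multiple of lcm(10, 10) = 10 and divides |G| = 20.
Closing under the operation: H = {1, 4, 6, 9, 11, 14, 16, 19, 21, 24}, so |H| = 10.

10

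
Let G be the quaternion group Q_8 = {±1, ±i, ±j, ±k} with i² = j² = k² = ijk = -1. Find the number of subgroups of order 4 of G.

3

|G| = 8 and 4 | 8, so subgroups of order 4 are possible by Lagrange.
The subgroups of order 4 are: {1, -1, i, -i}; {1, -1, j, -j}; {1, -1, k, -k}.
So G has 3 subgroups of order 4.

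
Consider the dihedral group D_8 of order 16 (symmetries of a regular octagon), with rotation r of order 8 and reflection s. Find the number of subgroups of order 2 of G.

|G| = 16 and 2 | 16, so subgroups of order 2 are possible by Lagrange.
The subgroups of order 2 are: {e, r^2s}; {e, r^3s}; {e, r^4}; {e, r^4s}; … (9 in all).
So G has 9 subgroups of order 2.

9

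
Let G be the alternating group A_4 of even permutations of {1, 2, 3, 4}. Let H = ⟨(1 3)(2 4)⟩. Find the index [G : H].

6

|⟨(1 3)(2 4)⟩| = 2 and |G| = 12.
By Lagrange, [G : H] = |G|/|H| = 12/2 = 6.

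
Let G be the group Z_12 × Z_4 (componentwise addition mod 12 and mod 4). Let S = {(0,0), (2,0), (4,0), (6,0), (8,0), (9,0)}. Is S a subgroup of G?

(9,0) ∈ S but its inverse (3,0) ∉ S, so S is not a subgroup.

No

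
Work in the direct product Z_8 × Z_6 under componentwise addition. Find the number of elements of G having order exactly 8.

8

An element (a,b) has order lcm(ord(a), ord(b)); count pairs with lcm equal to 8.
Enumerating gives 8 such elements.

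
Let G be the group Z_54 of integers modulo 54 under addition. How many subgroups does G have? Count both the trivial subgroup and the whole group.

A cyclic group of order 54 has exactly one subgroup for each divisor of 54.
Divisors of 54: 1, 2, 3, 6, 9, 18, 27, 54.
So Z_54 has 8 subgroups.

8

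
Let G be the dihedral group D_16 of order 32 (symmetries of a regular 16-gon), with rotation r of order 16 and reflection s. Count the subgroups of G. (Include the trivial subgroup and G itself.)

36

|G| = 32, so by Lagrange every subgroup order divides 32. Divisors: 1, 2, 4, 8, 16, 32.
Subgroups by order — order 1: 1; order 2: 17; order 4: 9; order 8: 5; order 16: 3; order 32: 1.
Total: 1 + 17 + 9 + 5 + 3 + 1 = 36.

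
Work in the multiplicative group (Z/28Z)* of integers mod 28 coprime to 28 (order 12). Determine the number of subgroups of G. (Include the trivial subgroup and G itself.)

|G| = 12, so by Lagrange every subgroup order divides 12. Divisors: 1, 2, 3, 4, 6, 12.
Subgroups by order — order 1: 1; order 2: 3; order 3: 1; order 4: 1; order 6: 3; order 12: 1.
Total: 1 + 3 + 1 + 1 + 3 + 1 = 10.

10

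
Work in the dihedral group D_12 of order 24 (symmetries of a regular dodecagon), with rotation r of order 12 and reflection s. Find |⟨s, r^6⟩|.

|⟨s⟩| = 2 and |⟨r^6⟩| = 2, so |H| is a multiple of lcm(2, 2) = 2 and divides |G| = 24.
Closing under the operation: H = {e, r^6, s, r^6s}, so |H| = 4.

4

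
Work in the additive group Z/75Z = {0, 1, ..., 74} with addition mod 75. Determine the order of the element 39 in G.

25

In Z/75Z, the order of an element a is n/gcd(a, n).
gcd(39, 75) = 3, so |⟨39⟩| = 75/3 = 25.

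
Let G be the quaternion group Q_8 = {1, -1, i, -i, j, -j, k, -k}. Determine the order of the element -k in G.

Computing powers of -k: the smallest k with (-k)^k = e is k = 4.

4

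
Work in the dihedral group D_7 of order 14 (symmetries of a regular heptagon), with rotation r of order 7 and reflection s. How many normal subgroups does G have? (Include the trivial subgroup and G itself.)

3

G has 10 subgroups. Checking conjugation-invariance by order — order 1: 1/1 normal; order 2: 0/7 normal; order 7: 1/1 normal; order 14: 1/1 normal.
Total normal subgroups: 3.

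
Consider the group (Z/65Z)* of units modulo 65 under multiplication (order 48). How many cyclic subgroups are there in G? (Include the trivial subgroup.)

20

Group the elements of G by the cyclic subgroup they generate; each cyclic subgroup of order d accounts for φ(d) elements.
Cyclic subgroups by order — order 1: 1; order 2: 3; order 3: 1; order 4: 6; order 6: 3; order 12: 6.
Total: 20.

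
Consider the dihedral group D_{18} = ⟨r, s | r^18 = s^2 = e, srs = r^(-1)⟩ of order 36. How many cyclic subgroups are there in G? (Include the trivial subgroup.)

A cyclic subgroup of order d is generated by each of its φ(d) elements of order d, so the cyclic subgroups of order d number (#elements of order d)/φ(d).
Cyclic subgroups by order — order 1: 1; order 2: 19; order 3: 1; order 6: 1; order 9: 1; order 18: 1.
Total: 24.

24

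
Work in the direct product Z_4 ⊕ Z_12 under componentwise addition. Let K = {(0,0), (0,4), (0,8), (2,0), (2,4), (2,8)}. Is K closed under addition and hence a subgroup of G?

Yes

|K| = 6 divides |G| = 48, consistent with Lagrange.
K contains the identity, every element's inverse is in K, and K is closed under +: it is a subgroup.
In fact K = ⟨(2,4)⟩.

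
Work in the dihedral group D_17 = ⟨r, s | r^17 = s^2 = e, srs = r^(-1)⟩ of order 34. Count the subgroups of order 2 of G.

|G| = 34 and 2 | 34, so subgroups of order 2 are possible by Lagrange.
The subgroups of order 2 are: {e, r^10s}; {e, r^11s}; {e, r^12s}; {e, r^13s}; … (17 in all).
So G has 17 subgroups of order 2.

17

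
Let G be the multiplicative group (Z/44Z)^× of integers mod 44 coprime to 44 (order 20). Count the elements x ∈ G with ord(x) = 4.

0

No element of G has order 4 (even though 4 | 20).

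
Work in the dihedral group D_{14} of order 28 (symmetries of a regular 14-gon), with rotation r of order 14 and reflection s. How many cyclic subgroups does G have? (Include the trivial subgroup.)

A cyclic subgroup of order d is generated by each of its φ(d) elements of order d, so the cyclic subgroups of order d number (#elements of order d)/φ(d).
Cyclic subgroups by order — order 1: 1; order 2: 15; order 7: 1; order 14: 1.
Total: 18.

18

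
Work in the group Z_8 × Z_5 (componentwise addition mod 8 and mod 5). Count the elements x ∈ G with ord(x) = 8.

An element (a,b) has order lcm(ord(a), ord(b)); count pairs with lcm equal to 8.
Enumerating gives 4 such elements.

4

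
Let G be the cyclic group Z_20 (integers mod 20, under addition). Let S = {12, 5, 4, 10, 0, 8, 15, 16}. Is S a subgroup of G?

|S| = 8 does not divide |G| = 20, so by Lagrange S is not a subgroup.

No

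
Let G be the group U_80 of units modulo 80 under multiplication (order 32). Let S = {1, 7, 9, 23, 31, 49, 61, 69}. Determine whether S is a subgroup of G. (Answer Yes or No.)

No

69 ∈ S but its inverse 29 ∉ S, so S is not a subgroup.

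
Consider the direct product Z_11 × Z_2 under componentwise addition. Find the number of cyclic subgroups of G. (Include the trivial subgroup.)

4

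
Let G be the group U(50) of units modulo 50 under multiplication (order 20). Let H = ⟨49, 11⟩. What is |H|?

10

|⟨49⟩| = 2 and |⟨11⟩| = 5, so |H| is a multiple of lcm(2, 5) = 10 and divides |G| = 20.
Closing under the operation: H = {1, 9, 11, 19, 21, 29, 31, 39, 41, 49}, so |H| = 10.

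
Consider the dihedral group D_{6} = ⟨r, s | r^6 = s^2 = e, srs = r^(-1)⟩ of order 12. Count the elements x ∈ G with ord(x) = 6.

The elements of order 6 are: r, r^5.
That's 2.

2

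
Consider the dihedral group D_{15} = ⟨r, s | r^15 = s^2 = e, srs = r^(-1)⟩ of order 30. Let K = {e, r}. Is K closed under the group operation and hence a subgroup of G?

No

r ∈ K but its inverse r^14 ∉ K, so K is not a subgroup.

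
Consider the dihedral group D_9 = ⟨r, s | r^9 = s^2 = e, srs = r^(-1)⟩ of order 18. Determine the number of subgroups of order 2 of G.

|G| = 18 and 2 | 18, so subgroups of order 2 are possible by Lagrange.
The subgroups of order 2 are: {e, r^2s}; {e, r^3s}; {e, r^4s}; {e, r^5s}; … (9 in all).
So G has 9 subgroups of order 2.

9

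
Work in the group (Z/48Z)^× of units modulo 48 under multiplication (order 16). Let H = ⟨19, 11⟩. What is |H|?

8

|⟨19⟩| = 4 and |⟨11⟩| = 4, so |H| is a multiple of lcm(4, 4) = 4 and divides |G| = 16.
Closing under the operation: H = {1, 11, 17, 19, 25, 35, 41, 43}, so |H| = 8.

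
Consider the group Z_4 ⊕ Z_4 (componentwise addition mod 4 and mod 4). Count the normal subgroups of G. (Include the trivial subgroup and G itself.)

G is abelian, so every subgroup is normal.
G has 15 subgroups in total, hence 15 normal subgroups.

15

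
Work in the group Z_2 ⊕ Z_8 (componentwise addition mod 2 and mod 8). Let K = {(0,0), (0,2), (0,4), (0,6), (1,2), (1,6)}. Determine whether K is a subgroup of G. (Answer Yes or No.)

|K| = 6 does not divide |G| = 16, so by Lagrange K is not a subgroup.

No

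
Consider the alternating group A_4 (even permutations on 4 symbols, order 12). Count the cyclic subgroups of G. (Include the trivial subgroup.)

8

Group the elements of G by the cyclic subgroup they generate; each cyclic subgroup of order d accounts for φ(d) elements.
Cyclic subgroups by order — order 1: 1; order 2: 3; order 3: 4.
Total: 8.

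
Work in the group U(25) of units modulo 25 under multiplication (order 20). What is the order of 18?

Compute successive powers of 18 mod 25: 18, 24, 7, 1; 18^4 ≡ 1 (mod 25).
So |⟨18⟩| = 4.

4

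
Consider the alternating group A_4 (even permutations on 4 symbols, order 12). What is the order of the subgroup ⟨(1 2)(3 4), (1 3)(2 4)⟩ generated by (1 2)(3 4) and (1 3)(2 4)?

4

|⟨(1 2)(3 4)⟩| = 2 and |⟨(1 3)(2 4)⟩| = 2, so |H| is a multiple of lcm(2, 2) = 2 and divides |G| = 12.
Closing under the operation: H = {e, (1 2)(3 4), (1 3)(2 4), (1 4)(2 3)}, so |H| = 4.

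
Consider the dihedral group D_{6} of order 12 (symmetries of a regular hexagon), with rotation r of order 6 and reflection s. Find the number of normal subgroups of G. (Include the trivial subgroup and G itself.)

7

G has 16 subgroups. Checking conjugation-invariance by order — order 1: 1/1 normal; order 2: 1/7 normal; order 3: 1/1 normal; order 4: 0/3 normal; order 6: 3/3 normal; order 12: 1/1 normal.
Total normal subgroups: 7.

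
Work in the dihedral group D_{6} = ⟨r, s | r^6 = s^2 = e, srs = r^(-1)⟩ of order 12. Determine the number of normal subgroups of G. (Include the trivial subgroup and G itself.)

G has 16 subgroups. Checking conjugation-invariance by order — order 1: 1/1 normal; order 2: 1/7 normal; order 3: 1/1 normal; order 4: 0/3 normal; order 6: 3/3 normal; order 12: 1/1 normal.
Total normal subgroups: 7.

7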